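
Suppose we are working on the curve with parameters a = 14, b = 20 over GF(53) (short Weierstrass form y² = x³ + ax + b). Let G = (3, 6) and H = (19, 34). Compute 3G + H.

First 3G:
Repeated addition: build up to 3G.
2G: tangent at (3, 6): λ = (3·3² + 14)/(2·6) ≡ 41/12. 12⁻¹ ≡ 31 (mod 53), so λ ≡ 41·31 ≡ 52.
  x = λ² - 3 - 3 = 2704 - 6 ≡ 48; y = λ·(3 - 48) - 6 ≡ 39. → (48, 39)
3G: (48, 39) + (3, 6). λ = (6 - 39)/(3 - 48) ≡ 20/8 mod 53. 8⁻¹ ≡ 20 (mod 53), so λ ≡ 29.
  x = λ² - 48 - 3 = 841 - 51 ≡ 48; y = λ·(48 - 48) - 39 ≡ 14. → (48, 14)
3G = (48, 14).
Finally 3G + H:
(48, 14) + (19, 34). λ = (34 - 14)/(19 - 48) ≡ 20/24 mod 53. 24⁻¹ ≡ 42 (mod 53), so λ ≡ 45.
  x = λ² - 48 - 19 = 2025 - 67 ≡ 50; y = λ·(48 - 50) - 14 ≡ 2. → (50, 2)

(50, 2)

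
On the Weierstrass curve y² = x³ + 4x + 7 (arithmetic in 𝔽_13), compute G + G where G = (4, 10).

tangent at (4, 10): λ = (3·4² + 4)/(2·10) ≡ 0/7. 7⁻¹ ≡ 2 (mod 13), so λ ≡ 0·2 ≡ 0.
  x = λ² - 4 - 4 = 0 - 8 ≡ 5; y = λ·(4 - 5) - 10 ≡ 3. → (5, 3)

(5, 3)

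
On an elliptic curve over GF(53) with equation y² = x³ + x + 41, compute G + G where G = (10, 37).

tangent at (10, 37): λ = (3·10² + 1)/(2·37) ≡ 36/21. 21⁻¹ ≡ 48 (mod 53) since 21·48 = 1008 ≡ 1, so λ ≡ 36·48 ≡ 32.
  x = λ² - 10 - 10 = 1024 - 20 ≡ 50; y = λ·(10 - 50) - 37 ≡ 8. → (50, 8)

(50, 8)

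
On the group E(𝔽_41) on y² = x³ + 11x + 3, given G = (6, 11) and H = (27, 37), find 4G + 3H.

(27, 37)

First 4G:
Double-and-add on 4 = (100)₂. Start with G = (6, 11) for the leading 1-bit.
double: tangent at (6, 11): λ = (3·6² + 11)/(2·11) ≡ 37/22. 22⁻¹ ≡ 28 (mod 41), so λ ≡ 37·28 ≡ 11.
  x = λ² - 6 - 6 = 121 - 12 ≡ 27; y = λ·(6 - 27) - 11 ≡ 4. → (27, 4)
double: tangent at (27, 4): λ = (3·27² + 11)/(2·4) ≡ 25/8. 8⁻¹ ≡ 36 (mod 41) since 8·36 = 288 ≡ 1, so λ ≡ 25·36 ≡ 39.
  x = λ² - 27 - 27 = 1521 - 54 ≡ 32; y = λ·(27 - 32) - 4 ≡ 6. → (32, 6)
4G = (32, 6).
Next 3H:
Repeated addition: build up to 3H.
2H: tangent at (27, 37): λ = (3·27² + 11)/(2·37) ≡ 25/33. 33⁻¹ ≡ 5 (mod 41), so λ ≡ 25·5 ≡ 2.
  x = λ² - 27 - 27 = 4 - 54 ≡ 32; y = λ·(27 - 32) - 37 ≡ 35. → (32, 35)
3H: (32, 35) + (27, 37). λ = (37 - 35)/(27 - 32) ≡ 2/36 mod 41. 36⁻¹ ≡ 8 (mod 41), so λ ≡ 16.
  x = λ² - 32 - 27 = 256 - 59 ≡ 33; y = λ·(32 - 33) - 35 ≡ 31. → (33, 31)
3H = (33, 31).
Finally 4G + 3H:
(32, 6) + (33, 31). λ = (31 - 6)/(33 - 32) ≡ 25/1 mod 41. 1⁻¹ ≡ 1 (mod 41) since 1·1 = 1 ≡ 1, so λ ≡ 25.
  x = λ² - 32 - 33 = 625 - 65 ≡ 27; y = λ·(32 - 27) - 6 ≡ 37. → (27, 37)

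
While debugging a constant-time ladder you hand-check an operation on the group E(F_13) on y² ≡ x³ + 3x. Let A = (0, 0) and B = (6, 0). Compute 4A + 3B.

(6, 0)

First 4A:
Repeated addition: build up to 4A.
2A: (0, 0) + (0, 0): same x and y₁ ≡ -y₂, so the sum is O.
3A: O + (0, 0) = (0, 0) (identity).
4A: (0, 0) + (0, 0): same x and y₁ ≡ -y₂, so the sum is O.
4A = O.
Next 3B:
Repeated addition: build up to 3B.
2B: (6, 0) + (6, 0): same x and y₁ ≡ -y₂, so the sum is O.
3B: O + (6, 0) = (6, 0) (identity).
3B = (6, 0).
Finally 4A + 3B:
O + (6, 0) = (6, 0) (identity).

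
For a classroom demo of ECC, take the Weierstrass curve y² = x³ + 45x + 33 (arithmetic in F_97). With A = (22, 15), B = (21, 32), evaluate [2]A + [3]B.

First 2A:
Repeated addition: build up to 2A.
2A: tangent at (22, 15): λ = (3·22² + 45)/(2·15) ≡ 42/30. 30⁻¹ ≡ 55 (mod 97) since 30·55 = 1650 ≡ 1, so λ ≡ 42·55 ≡ 79.
  x = λ² - 22 - 22 = 6241 - 44 ≡ 86; y = λ·(22 - 86) - 15 ≡ 70. → (86, 70)
2A = (86, 70).
Next 3B:
Repeated addition: build up to 3B.
2B: tangent at (21, 32): λ = (3·21² + 45)/(2·32) ≡ 10/64. 64⁻¹ ≡ 47 (mod 97) since 64·47 = 3008 ≡ 1, so λ ≡ 10·47 ≡ 82.
  x = λ² - 21 - 21 = 6724 - 42 ≡ 86; y = λ·(21 - 86) - 32 ≡ 70. → (86, 70)
3B: (86, 70) + (21, 32). λ = (32 - 70)/(21 - 86) ≡ 59/32 mod 97. 32⁻¹ ≡ 94 (mod 97), so λ ≡ 17.
  x = λ² - 86 - 21 = 289 - 107 ≡ 85; y = λ·(86 - 85) - 70 ≡ 44. → (85, 44)
3B = (85, 44).
Finally 2A + 3B:
(86, 70) + (85, 44). λ = (44 - 70)/(85 - 86) ≡ 71/96 mod 97. 96⁻¹ ≡ 96 (mod 97), so λ ≡ 26.
  x = λ² - 86 - 85 = 676 - 171 ≡ 20; y = λ·(86 - 20) - 70 ≡ 94. → (20, 94)

(20, 94)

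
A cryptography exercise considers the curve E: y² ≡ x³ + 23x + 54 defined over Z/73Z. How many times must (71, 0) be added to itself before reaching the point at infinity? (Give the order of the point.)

2

2P: (71, 0) + (71, 0): same x and y₁ ≡ -y₂, so the sum is the point at infinity.
2P = the point at infinity, so the order is 2.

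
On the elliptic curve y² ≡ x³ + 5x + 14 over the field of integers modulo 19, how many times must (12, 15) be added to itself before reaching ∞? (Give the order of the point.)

12

2P: tangent at (12, 15): λ = (3·12² + 5)/(2·15) ≡ 0/11. 11⁻¹ ≡ 7 (mod 19) since 11·7 = 77 ≡ 1, so λ ≡ 0·7 ≡ 0.
  x = λ² - 12 - 12 = 0 - 24 ≡ 14; y = λ·(12 - 14) - 15 ≡ 4. → (14, 4)
3P: (14, 4) + (12, 15). λ = (15 - 4)/(12 - 14) ≡ 11/17 mod 19. 17⁻¹ ≡ 9 (mod 19), so λ ≡ 4.
  x = λ² - 14 - 12 = 16 - 26 ≡ 9; y = λ·(14 - 9) - 4 ≡ 16. → (9, 16)
4P: (9, 16) + (12, 15). λ = (15 - 16)/(12 - 9) ≡ 18/3 mod 19. 3⁻¹ ≡ 13 (mod 19), so λ ≡ 6.
  x = λ² - 9 - 12 = 36 - 21 ≡ 15; y = λ·(9 - 15) - 16 ≡ 5. → (15, 5)
5P: (15, 5) + (12, 15). λ = (15 - 5)/(12 - 15) ≡ 10/16 mod 19. 16⁻¹ ≡ 6 (mod 19) since 16·6 = 96 ≡ 1, so λ ≡ 3.
  x = λ² - 15 - 12 = 9 - 27 ≡ 1; y = λ·(15 - 1) - 5 ≡ 18. → (1, 18)
6P: (1, 18) + (12, 15). λ = (15 - 18)/(12 - 1) ≡ 16/11 mod 19. 11⁻¹ ≡ 7 (mod 19), so λ ≡ 17.
  x = λ² - 1 - 12 = 289 - 13 ≡ 10; y = λ·(1 - 10) - 18 ≡ 0. → (10, 0)
7P: (10, 0) + (12, 15). λ = (15 - 0)/(12 - 10) ≡ 15/2 mod 19. 2⁻¹ ≡ 10 (mod 19), so λ ≡ 17.
  x = λ² - 10 - 12 = 289 - 22 ≡ 1; y = λ·(10 - 1) - 0 ≡ 1. → (1, 1)
8P: (1, 1) + (12, 15). λ = (15 - 1)/(12 - 1) ≡ 14/11 mod 19. 11⁻¹ ≡ 7 (mod 19) since 11·7 = 77 ≡ 1, so λ ≡ 3.
  x = λ² - 1 - 12 = 9 - 13 ≡ 15; y = λ·(1 - 15) - 1 ≡ 14. → (15, 14)
9P: (15, 14) + (12, 15). λ = (15 - 14)/(12 - 15) ≡ 1/16 mod 19. 16⁻¹ ≡ 6 (mod 19), so λ ≡ 6.
  x = λ² - 15 - 12 = 36 - 27 ≡ 9; y = λ·(15 - 9) - 14 ≡ 3. → (9, 3)
10P: (9, 3) + (12, 15). λ = (15 - 3)/(12 - 9) ≡ 12/3 mod 19. 3⁻¹ ≡ 13 (mod 19) since 3·13 = 39 ≡ 1, so λ ≡ 4.
  x = λ² - 9 - 12 = 16 - 21 ≡ 14; y = λ·(9 - 14) - 3 ≡ 15. → (14, 15)
11P: (14, 15) + (12, 15). λ = (15 - 15)/(12 - 14) ≡ 0/17 mod 19. 17⁻¹ ≡ 9 (mod 19), so λ ≡ 0.
  x = λ² - 14 - 12 = 0 - 26 ≡ 12; y = λ·(14 - 12) - 15 ≡ 4. → (12, 4)
12P: (12, 4) + (12, 15): same x and y₁ ≡ -y₂, so the sum is ∞.
12P = ∞, so the order is 12.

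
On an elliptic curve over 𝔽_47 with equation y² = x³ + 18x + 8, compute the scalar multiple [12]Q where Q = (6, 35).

Repeated addition: build up to 12Q.
2Q: tangent at (6, 35): λ = (3·6² + 18)/(2·35) ≡ 32/23. 23⁻¹ ≡ 45 (mod 47), so λ ≡ 32·45 ≡ 30.
  x = λ² - 6 - 6 = 900 - 12 ≡ 42; y = λ·(6 - 42) - 35 ≡ 13. → (42, 13)
3Q: (42, 13) + (6, 35). λ = (35 - 13)/(6 - 42) ≡ 22/11 mod 47. 11⁻¹ ≡ 30 (mod 47) since 11·30 = 330 ≡ 1, so λ ≡ 2.
  x = λ² - 42 - 6 = 4 - 48 ≡ 3; y = λ·(42 - 3) - 13 ≡ 18. → (3, 18)
4Q: (3, 18) + (6, 35). λ = (35 - 18)/(6 - 3) ≡ 17/3 mod 47. 3⁻¹ ≡ 16 (mod 47) since 3·16 = 48 ≡ 1, so λ ≡ 37.
  x = λ² - 3 - 6 = 1369 - 9 ≡ 44; y = λ·(3 - 44) - 18 ≡ 16. → (44, 16)
5Q: (44, 16) + (6, 35). λ = (35 - 16)/(6 - 44) ≡ 19/9 mod 47. 9⁻¹ ≡ 21 (mod 47), so λ ≡ 23.
  x = λ² - 44 - 6 = 529 - 50 ≡ 9; y = λ·(44 - 9) - 16 ≡ 37. → (9, 37)
6Q: (9, 37) + (6, 35). λ = (35 - 37)/(6 - 9) ≡ 45/44 mod 47. 44⁻¹ ≡ 31 (mod 47) since 44·31 = 1364 ≡ 1, so λ ≡ 32.
  x = λ² - 9 - 6 = 1024 - 15 ≡ 22; y = λ·(9 - 22) - 37 ≡ 17. → (22, 17)
7Q: (22, 17) + (6, 35). λ = (35 - 17)/(6 - 22) ≡ 18/31 mod 47. 31⁻¹ ≡ 44 (mod 47), so λ ≡ 40.
  x = λ² - 22 - 6 = 1600 - 28 ≡ 21; y = λ·(22 - 21) - 17 ≡ 23. → (21, 23)
8Q: (21, 23) + (6, 35). λ = (35 - 23)/(6 - 21) ≡ 12/32 mod 47. 32⁻¹ ≡ 25 (mod 47), so λ ≡ 18.
  x = λ² - 21 - 6 = 324 - 27 ≡ 15; y = λ·(21 - 15) - 23 ≡ 38. → (15, 38)
9Q: (15, 38) + (6, 35). λ = (35 - 38)/(6 - 15) ≡ 44/38 mod 47. 38⁻¹ ≡ 26 (mod 47), so λ ≡ 16.
  x = λ² - 15 - 6 = 256 - 21 ≡ 0; y = λ·(15 - 0) - 38 ≡ 14. → (0, 14)
10Q: (0, 14) + (6, 35). λ = (35 - 14)/(6 - 0) ≡ 21/6 mod 47. 6⁻¹ ≡ 8 (mod 47) since 6·8 = 48 ≡ 1, so λ ≡ 27.
  x = λ² - 0 - 6 = 729 - 6 ≡ 18; y = λ·(0 - 18) - 14 ≡ 17. → (18, 17)
11Q: (18, 17) + (6, 35). λ = (35 - 17)/(6 - 18) ≡ 18/35 mod 47. 35⁻¹ ≡ 43 (mod 47), so λ ≡ 22.
  x = λ² - 18 - 6 = 484 - 24 ≡ 37; y = λ·(18 - 37) - 17 ≡ 35. → (37, 35)
12Q: (37, 35) + (6, 35). λ = (35 - 35)/(6 - 37) ≡ 0/16 mod 47. 16⁻¹ ≡ 3 (mod 47), so λ ≡ 0.
  x = λ² - 37 - 6 = 0 - 43 ≡ 4; y = λ·(37 - 4) - 35 ≡ 12. → (4, 12)

(4, 12)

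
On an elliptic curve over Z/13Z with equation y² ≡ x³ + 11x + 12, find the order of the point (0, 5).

4

2P: tangent at (0, 5): λ = (3·0² + 11)/(2·5) ≡ 11/10. 10⁻¹ ≡ 4 (mod 13), so λ ≡ 11·4 ≡ 5.
  x = λ² - 0 - 0 = 25 - 0 ≡ 12; y = λ·(0 - 12) - 5 ≡ 0. → (12, 0)
3P: (12, 0) + (0, 5). λ = (5 - 0)/(0 - 12) ≡ 5/1 mod 13. 1⁻¹ ≡ 1 (mod 13), so λ ≡ 5.
  x = λ² - 12 - 0 = 25 - 12 ≡ 0; y = λ·(12 - 0) - 0 ≡ 8. → (0, 8)
4P: (0, 8) + (0, 5): same x and y₁ ≡ -y₂, so the sum is O.
4P = O, so the order is 4.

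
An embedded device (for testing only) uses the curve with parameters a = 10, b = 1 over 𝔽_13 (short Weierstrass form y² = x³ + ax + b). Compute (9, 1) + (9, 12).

The two points share x = 9 and their y-coordinates satisfy 1 + 12 ≡ 0 (mod 13), so they are inverses. Their sum is the point at infinity.

O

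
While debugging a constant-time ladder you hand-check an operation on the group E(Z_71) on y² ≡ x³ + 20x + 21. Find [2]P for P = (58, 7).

(19, 36)

tangent at (58, 7): λ = (3·58² + 20)/(2·7) ≡ 30/14. 14⁻¹ ≡ 66 (mod 71), so λ ≡ 30·66 ≡ 63.
  x = λ² - 58 - 58 = 3969 - 116 ≡ 19; y = λ·(58 - 19) - 7 ≡ 36. → (19, 36)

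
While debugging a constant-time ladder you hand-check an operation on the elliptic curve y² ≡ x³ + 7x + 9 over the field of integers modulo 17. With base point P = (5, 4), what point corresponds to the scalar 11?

O

Double-and-add on 11 = (1011)₂. Start with P = (5, 4) for the leading 1-bit.
double: tangent at (5, 4): λ = (3·5² + 7)/(2·4) ≡ 14/8. 8⁻¹ ≡ 15 (mod 17) since 8·15 = 120 ≡ 1, so λ ≡ 14·15 ≡ 6.
  x = λ² - 5 - 5 = 36 - 10 ≡ 9; y = λ·(5 - 9) - 4 ≡ 6. → (9, 6)
double: tangent at (9, 6): λ = (3·9² + 7)/(2·6) ≡ 12/12. 12⁻¹ ≡ 10 (mod 17), so λ ≡ 12·10 ≡ 1.
  x = λ² - 9 - 9 = 1 - 18 ≡ 0; y = λ·(9 - 0) - 6 ≡ 3. → (0, 3)
add P: (0, 3) + (5, 4). λ = (4 - 3)/(5 - 0) ≡ 1/5 mod 17. 5⁻¹ ≡ 7 (mod 17), so λ ≡ 7.
  x = λ² - 0 - 5 = 49 - 5 ≡ 10; y = λ·(0 - 10) - 3 ≡ 12. → (10, 12)
double: tangent at (10, 12): λ = (3·10² + 7)/(2·12) ≡ 1/7. 7⁻¹ ≡ 5 (mod 17) since 7·5 = 35 ≡ 1, so λ ≡ 1·5 ≡ 5.
  x = λ² - 10 - 10 = 25 - 20 ≡ 5; y = λ·(10 - 5) - 12 ≡ 13. → (5, 13)
add P: (5, 13) + (5, 4): same x and y₁ ≡ -y₂, so the sum is O.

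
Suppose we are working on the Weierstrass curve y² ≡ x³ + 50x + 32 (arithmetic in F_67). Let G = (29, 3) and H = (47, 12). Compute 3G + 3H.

(46, 21)

First 3G:
Repeated addition: build up to 3G.
2G: tangent at (29, 3): λ = (3·29² + 50)/(2·3) ≡ 27/6. 6⁻¹ ≡ 56 (mod 67), so λ ≡ 27·56 ≡ 38.
  x = λ² - 29 - 29 = 1444 - 58 ≡ 46; y = λ·(29 - 46) - 3 ≡ 21. → (46, 21)
3G: (46, 21) + (29, 3). λ = (3 - 21)/(29 - 46) ≡ 49/50 mod 67. 50⁻¹ ≡ 63 (mod 67), so λ ≡ 5.
  x = λ² - 46 - 29 = 25 - 75 ≡ 17; y = λ·(46 - 17) - 21 ≡ 57. → (17, 57)
3G = (17, 57).
Next 3H:
Repeated addition: build up to 3H.
2H: tangent at (47, 12): λ = (3·47² + 50)/(2·12) ≡ 44/24. 24⁻¹ ≡ 14 (mod 67) since 24·14 = 336 ≡ 1, so λ ≡ 44·14 ≡ 13.
  x = λ² - 47 - 47 = 169 - 94 ≡ 8; y = λ·(47 - 8) - 12 ≡ 26. → (8, 26)
3H: (8, 26) + (47, 12). λ = (12 - 26)/(47 - 8) ≡ 53/39 mod 67. 39⁻¹ ≡ 55 (mod 67), so λ ≡ 34.
  x = λ² - 8 - 47 = 1156 - 55 ≡ 29; y = λ·(8 - 29) - 26 ≡ 64. → (29, 64)
3H = (29, 64).
Finally 3G + 3H:
(17, 57) + (29, 64). λ = (64 - 57)/(29 - 17) ≡ 7/12 mod 67. 12⁻¹ ≡ 28 (mod 67), so λ ≡ 62.
  x = λ² - 17 - 29 = 3844 - 46 ≡ 46; y = λ·(17 - 46) - 57 ≡ 21. → (46, 21)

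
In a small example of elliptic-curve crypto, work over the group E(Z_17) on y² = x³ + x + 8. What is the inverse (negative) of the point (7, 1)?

(7, 16)

-(7, 1) = (7, -1 mod 17) = (7, 16).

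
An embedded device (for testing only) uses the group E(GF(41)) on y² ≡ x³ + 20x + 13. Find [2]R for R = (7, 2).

(25, 5)

tangent at (7, 2): λ = (3·7² + 20)/(2·2) ≡ 3/4. 4⁻¹ ≡ 31 (mod 41) since 4·31 = 124 ≡ 1, so λ ≡ 3·31 ≡ 11.
  x = λ² - 7 - 7 = 121 - 14 ≡ 25; y = λ·(7 - 25) - 2 ≡ 5. → (25, 5)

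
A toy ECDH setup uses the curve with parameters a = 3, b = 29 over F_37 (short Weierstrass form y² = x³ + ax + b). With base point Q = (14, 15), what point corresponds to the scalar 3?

(26, 21)

Repeated addition: build up to 3Q.
2Q: tangent at (14, 15): λ = (3·14² + 3)/(2·15) ≡ 36/30. 30⁻¹ ≡ 21 (mod 37), so λ ≡ 36·21 ≡ 16.
  x = λ² - 14 - 14 = 256 - 28 ≡ 6; y = λ·(14 - 6) - 15 ≡ 2. → (6, 2)
3Q: (6, 2) + (14, 15). λ = (15 - 2)/(14 - 6) ≡ 13/8 mod 37. 8⁻¹ ≡ 14 (mod 37), so λ ≡ 34.
  x = λ² - 6 - 14 = 1156 - 20 ≡ 26; y = λ·(6 - 26) - 2 ≡ 21. → (26, 21)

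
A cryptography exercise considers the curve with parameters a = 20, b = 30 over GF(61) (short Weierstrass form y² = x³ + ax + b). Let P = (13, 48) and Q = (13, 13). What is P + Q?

The two points share x = 13 and their y-coordinates satisfy 48 + 13 ≡ 0 (mod 61), so they are inverses. Their sum is 𝒪.

O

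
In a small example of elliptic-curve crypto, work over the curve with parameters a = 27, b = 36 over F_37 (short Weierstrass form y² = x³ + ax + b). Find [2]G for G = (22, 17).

tangent at (22, 17): λ = (3·22² + 27)/(2·17) ≡ 36/34. 34⁻¹ ≡ 12 (mod 37), so λ ≡ 36·12 ≡ 25.
  x = λ² - 22 - 22 = 625 - 44 ≡ 26; y = λ·(22 - 26) - 17 ≡ 31. → (26, 31)

(26, 31)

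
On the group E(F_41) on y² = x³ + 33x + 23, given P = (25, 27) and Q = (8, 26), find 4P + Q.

First 4P:
Double-and-add on 4 = (100)₂. Start with P = (25, 27) for the leading 1-bit.
double: tangent at (25, 27): λ = (3·25² + 33)/(2·27) ≡ 22/13. 13⁻¹ ≡ 19 (mod 41) since 13·19 = 247 ≡ 1, so λ ≡ 22·19 ≡ 8.
  x = λ² - 25 - 25 = 64 - 50 ≡ 14; y = λ·(25 - 14) - 27 ≡ 20. → (14, 20)
double: tangent at (14, 20): λ = (3·14² + 33)/(2·20) ≡ 6/40. 40⁻¹ ≡ 40 (mod 41) since 40·40 = 1600 ≡ 1, so λ ≡ 6·40 ≡ 35.
  x = λ² - 14 - 14 = 1225 - 28 ≡ 8; y = λ·(14 - 8) - 20 ≡ 26. → (8, 26)
4P = (8, 26).
Finally 4P + Q:
tangent at (8, 26): λ = (3·8² + 33)/(2·26) ≡ 20/11. 11⁻¹ ≡ 15 (mod 41), so λ ≡ 20·15 ≡ 13.
  x = λ² - 8 - 8 = 169 - 16 ≡ 30; y = λ·(8 - 30) - 26 ≡ 16. → (30, 16)

(30, 16)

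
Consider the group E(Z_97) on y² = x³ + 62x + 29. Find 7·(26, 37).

(82, 63)

Write G = (26, 37).
Double-and-add on 7 = (111)₂. Start with G = (26, 37) for the leading 1-bit.
double: tangent at (26, 37): λ = (3·26² + 62)/(2·37) ≡ 53/74. 74⁻¹ ≡ 59 (mod 97) since 74·59 = 4366 ≡ 1, so λ ≡ 53·59 ≡ 23.
  x = λ² - 26 - 26 = 529 - 52 ≡ 89; y = λ·(26 - 89) - 37 ≡ 66. → (89, 66)
add G: (89, 66) + (26, 37). λ = (37 - 66)/(26 - 89) ≡ 68/34 mod 97. 34⁻¹ ≡ 20 (mod 97), so λ ≡ 2.
  x = λ² - 89 - 26 = 4 - 115 ≡ 83; y = λ·(89 - 83) - 66 ≡ 43. → (83, 43)
double: tangent at (83, 43): λ = (3·83² + 62)/(2·43) ≡ 68/86. 86⁻¹ ≡ 44 (mod 97), so λ ≡ 68·44 ≡ 82.
  x = λ² - 83 - 83 = 6724 - 166 ≡ 59; y = λ·(83 - 59) - 43 ≡ 82. → (59, 82)
add G: (59, 82) + (26, 37). λ = (37 - 82)/(26 - 59) ≡ 52/64 mod 97. 64⁻¹ ≡ 47 (mod 97), so λ ≡ 19.
  x = λ² - 59 - 26 = 361 - 85 ≡ 82; y = λ·(59 - 82) - 82 ≡ 63. → (82, 63)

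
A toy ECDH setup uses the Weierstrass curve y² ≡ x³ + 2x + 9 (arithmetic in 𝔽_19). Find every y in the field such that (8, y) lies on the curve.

9, 10

x³ + 2x + 9 = 537 ≡ 5 (mod 19).
Square roots of 5 mod 19: 9 and 10 (since 9² = 81 ≡ 5).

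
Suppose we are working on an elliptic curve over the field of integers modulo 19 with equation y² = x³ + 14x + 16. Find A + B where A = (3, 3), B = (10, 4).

(3, 3) + (10, 4). λ = (4 - 3)/(10 - 3) ≡ 1/7 mod 19. 7⁻¹ ≡ 11 (mod 19) since 7·11 = 77 ≡ 1, so λ ≡ 11.
  x = λ² - 3 - 10 = 121 - 13 ≡ 13; y = λ·(3 - 13) - 3 ≡ 1. → (13, 1)

(13, 1)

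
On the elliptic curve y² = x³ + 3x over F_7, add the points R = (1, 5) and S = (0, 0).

(3, 6)

(1, 5) + (0, 0). λ = (0 - 5)/(0 - 1) ≡ 2/6 mod 7. 6⁻¹ ≡ 6 (mod 7), so λ ≡ 5.
  x = λ² - 1 - 0 = 25 - 1 ≡ 3; y = λ·(1 - 3) - 5 ≡ 6. → (3, 6)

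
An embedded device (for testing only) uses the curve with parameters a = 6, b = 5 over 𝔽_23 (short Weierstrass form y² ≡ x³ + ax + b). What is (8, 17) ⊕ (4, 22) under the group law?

(14, 2)

(8, 17) + (4, 22). λ = (22 - 17)/(4 - 8) ≡ 5/19 mod 23. 19⁻¹ ≡ 17 (mod 23), so λ ≡ 16.
  x = λ² - 8 - 4 = 256 - 12 ≡ 14; y = λ·(8 - 14) - 17 ≡ 2. → (14, 2)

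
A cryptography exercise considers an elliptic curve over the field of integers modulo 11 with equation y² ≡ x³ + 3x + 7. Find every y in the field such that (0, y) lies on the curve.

none

x³ + 3x + 7 = 7 ≡ 7 (mod 11).
7 is a non-residue mod 11; no y exists.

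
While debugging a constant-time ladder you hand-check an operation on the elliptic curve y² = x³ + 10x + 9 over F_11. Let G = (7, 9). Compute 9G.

Repeated addition: build up to 9G.
2G: tangent at (7, 9): λ = (3·7² + 10)/(2·9) ≡ 3/7. 7⁻¹ ≡ 8 (mod 11) since 7·8 = 56 ≡ 1, so λ ≡ 3·8 ≡ 2.
  x = λ² - 7 - 7 = 4 - 14 ≡ 1; y = λ·(7 - 1) - 9 ≡ 3. → (1, 3)
3G: (1, 3) + (7, 9). λ = (9 - 3)/(7 - 1) ≡ 6/6 mod 11. 6⁻¹ ≡ 2 (mod 11), so λ ≡ 1.
  x = λ² - 1 - 7 = 1 - 8 ≡ 4; y = λ·(1 - 4) - 3 ≡ 5. → (4, 5)
4G: (4, 5) + (7, 9). λ = (9 - 5)/(7 - 4) ≡ 4/3 mod 11. 3⁻¹ ≡ 4 (mod 11), so λ ≡ 5.
  x = λ² - 4 - 7 = 25 - 11 ≡ 3; y = λ·(4 - 3) - 5 ≡ 0. → (3, 0)
5G: (3, 0) + (7, 9). λ = (9 - 0)/(7 - 3) ≡ 9/4 mod 11. 4⁻¹ ≡ 3 (mod 11) since 4·3 = 12 ≡ 1, so λ ≡ 5.
  x = λ² - 3 - 7 = 25 - 10 ≡ 4; y = λ·(3 - 4) - 0 ≡ 6. → (4, 6)
6G: (4, 6) + (7, 9). λ = (9 - 6)/(7 - 4) ≡ 3/3 mod 11. 3⁻¹ ≡ 4 (mod 11) since 3·4 = 12 ≡ 1, so λ ≡ 1.
  x = λ² - 4 - 7 = 1 - 11 ≡ 1; y = λ·(4 - 1) - 6 ≡ 8. → (1, 8)
7G: (1, 8) + (7, 9). λ = (9 - 8)/(7 - 1) ≡ 1/6 mod 11. 6⁻¹ ≡ 2 (mod 11) since 6·2 = 12 ≡ 1, so λ ≡ 2.
  x = λ² - 1 - 7 = 4 - 8 ≡ 7; y = λ·(1 - 7) - 8 ≡ 2. → (7, 2)
8G: (7, 2) + (7, 9): same x and y₁ ≡ -y₂, so the sum is O.
9G: O + (7, 9) = (7, 9) (identity).

(7, 9)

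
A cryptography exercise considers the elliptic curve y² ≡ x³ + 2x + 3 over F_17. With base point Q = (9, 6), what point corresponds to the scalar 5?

Double-and-add on 5 = (101)₂. Start with Q = (9, 6) for the leading 1-bit.
double: tangent at (9, 6): λ = (3·9² + 2)/(2·6) ≡ 7/12. 12⁻¹ ≡ 10 (mod 17) since 12·10 = 120 ≡ 1, so λ ≡ 7·10 ≡ 2.
  x = λ² - 9 - 9 = 4 - 18 ≡ 3; y = λ·(9 - 3) - 6 ≡ 6. → (3, 6)
double: tangent at (3, 6): λ = (3·3² + 2)/(2·6) ≡ 12/12. 12⁻¹ ≡ 10 (mod 17), so λ ≡ 12·10 ≡ 1.
  x = λ² - 3 - 3 = 1 - 6 ≡ 12; y = λ·(3 - 12) - 6 ≡ 2. → (12, 2)
add Q: (12, 2) + (9, 6). λ = (6 - 2)/(9 - 12) ≡ 4/14 mod 17. 14⁻¹ ≡ 11 (mod 17), so λ ≡ 10.
  x = λ² - 12 - 9 = 100 - 21 ≡ 11; y = λ·(12 - 11) - 2 ≡ 8. → (11, 8)

(11, 8)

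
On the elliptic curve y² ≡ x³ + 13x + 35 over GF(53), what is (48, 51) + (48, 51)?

tangent at (48, 51): λ = (3·48² + 13)/(2·51) ≡ 35/49. 49⁻¹ ≡ 13 (mod 53) since 49·13 = 637 ≡ 1, so λ ≡ 35·13 ≡ 31.
  x = λ² - 48 - 48 = 961 - 96 ≡ 17; y = λ·(48 - 17) - 51 ≡ 9. → (17, 9)

(17, 9)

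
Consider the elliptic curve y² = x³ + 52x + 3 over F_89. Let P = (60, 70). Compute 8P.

(31, 16)

Double-and-add on 8 = (1000)₂. Start with P = (60, 70) for the leading 1-bit.
double: tangent at (60, 70): λ = (3·60² + 52)/(2·70) ≡ 83/51. 51⁻¹ ≡ 7 (mod 89) since 51·7 = 357 ≡ 1, so λ ≡ 83·7 ≡ 47.
  x = λ² - 60 - 60 = 2209 - 120 ≡ 42; y = λ·(60 - 42) - 70 ≡ 64. → (42, 64)
double: tangent at (42, 64): λ = (3·42² + 52)/(2·64) ≡ 4/39. 39⁻¹ ≡ 16 (mod 89) since 39·16 = 624 ≡ 1, so λ ≡ 4·16 ≡ 64.
  x = λ² - 42 - 42 = 4096 - 84 ≡ 7; y = λ·(42 - 7) - 64 ≡ 40. → (7, 40)
double: tangent at (7, 40): λ = (3·7² + 52)/(2·40) ≡ 21/80. 80⁻¹ ≡ 79 (mod 89), so λ ≡ 21·79 ≡ 57.
  x = λ² - 7 - 7 = 3249 - 14 ≡ 31; y = λ·(7 - 31) - 40 ≡ 16. → (31, 16)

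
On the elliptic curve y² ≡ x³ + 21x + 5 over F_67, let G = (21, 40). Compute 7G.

(2, 16)

Repeated addition: build up to 7G.
2G: tangent at (21, 40): λ = (3·21² + 21)/(2·40) ≡ 4/13. 13⁻¹ ≡ 31 (mod 67) since 13·31 = 403 ≡ 1, so λ ≡ 4·31 ≡ 57.
  x = λ² - 21 - 21 = 3249 - 42 ≡ 58; y = λ·(21 - 58) - 40 ≡ 62. → (58, 62)
3G: (58, 62) + (21, 40). λ = (40 - 62)/(21 - 58) ≡ 45/30 mod 67. 30⁻¹ ≡ 38 (mod 67), so λ ≡ 35.
  x = λ² - 58 - 21 = 1225 - 79 ≡ 7; y = λ·(58 - 7) - 62 ≡ 48. → (7, 48)
4G: (7, 48) + (21, 40). λ = (40 - 48)/(21 - 7) ≡ 59/14 mod 67. 14⁻¹ ≡ 24 (mod 67), so λ ≡ 9.
  x = λ² - 7 - 21 = 81 - 28 ≡ 53; y = λ·(7 - 53) - 48 ≡ 7. → (53, 7)
5G: (53, 7) + (21, 40). λ = (40 - 7)/(21 - 53) ≡ 33/35 mod 67. 35⁻¹ ≡ 23 (mod 67), so λ ≡ 22.
  x = λ² - 53 - 21 = 484 - 74 ≡ 8; y = λ·(53 - 8) - 7 ≡ 45. → (8, 45)
6G: (8, 45) + (21, 40). λ = (40 - 45)/(21 - 8) ≡ 62/13 mod 67. 13⁻¹ ≡ 31 (mod 67), so λ ≡ 46.
  x = λ² - 8 - 21 = 2116 - 29 ≡ 10; y = λ·(8 - 10) - 45 ≡ 64. → (10, 64)
7G: (10, 64) + (21, 40). λ = (40 - 64)/(21 - 10) ≡ 43/11 mod 67. 11⁻¹ ≡ 61 (mod 67), so λ ≡ 10.
  x = λ² - 10 - 21 = 100 - 31 ≡ 2; y = λ·(10 - 2) - 64 ≡ 16. → (2, 16)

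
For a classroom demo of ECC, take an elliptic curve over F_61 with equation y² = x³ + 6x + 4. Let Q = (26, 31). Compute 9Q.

Repeated addition: build up to 9Q.
2Q: tangent at (26, 31): λ = (3·26² + 6)/(2·31) ≡ 21/1. 1⁻¹ ≡ 1 (mod 61), so λ ≡ 21·1 ≡ 21.
  x = λ² - 26 - 26 = 441 - 52 ≡ 23; y = λ·(26 - 23) - 31 ≡ 32. → (23, 32)
3Q: (23, 32) + (26, 31). λ = (31 - 32)/(26 - 23) ≡ 60/3 mod 61. 3⁻¹ ≡ 41 (mod 61), so λ ≡ 20.
  x = λ² - 23 - 26 = 400 - 49 ≡ 46; y = λ·(23 - 46) - 32 ≡ 57. → (46, 57)
4Q: (46, 57) + (26, 31). λ = (31 - 57)/(26 - 46) ≡ 35/41 mod 61. 41⁻¹ ≡ 3 (mod 61), so λ ≡ 44.
  x = λ² - 46 - 26 = 1936 - 72 ≡ 34; y = λ·(46 - 34) - 57 ≡ 44. → (34, 44)
5Q: (34, 44) + (26, 31). λ = (31 - 44)/(26 - 34) ≡ 48/53 mod 61. 53⁻¹ ≡ 38 (mod 61) since 53·38 = 2014 ≡ 1, so λ ≡ 55.
  x = λ² - 34 - 26 = 3025 - 60 ≡ 37; y = λ·(34 - 37) - 44 ≡ 35. → (37, 35)
6Q: (37, 35) + (26, 31). λ = (31 - 35)/(26 - 37) ≡ 57/50 mod 61. 50⁻¹ ≡ 11 (mod 61) since 50·11 = 550 ≡ 1, so λ ≡ 17.
  x = λ² - 37 - 26 = 289 - 63 ≡ 43; y = λ·(37 - 43) - 35 ≡ 46. → (43, 46)
7Q: (43, 46) + (26, 31). λ = (31 - 46)/(26 - 43) ≡ 46/44 mod 61. 44⁻¹ ≡ 43 (mod 61) since 44·43 = 1892 ≡ 1, so λ ≡ 26.
  x = λ² - 43 - 26 = 676 - 69 ≡ 58; y = λ·(43 - 58) - 46 ≡ 52. → (58, 52)
8Q: (58, 52) + (26, 31). λ = (31 - 52)/(26 - 58) ≡ 40/29 mod 61. 29⁻¹ ≡ 40 (mod 61) since 29·40 = 1160 ≡ 1, so λ ≡ 14.
  x = λ² - 58 - 26 = 196 - 84 ≡ 51; y = λ·(58 - 51) - 52 ≡ 46. → (51, 46)
9Q: (51, 46) + (26, 31). λ = (31 - 46)/(26 - 51) ≡ 46/36 mod 61. 36⁻¹ ≡ 39 (mod 61), so λ ≡ 25.
  x = λ² - 51 - 26 = 625 - 77 ≡ 60; y = λ·(51 - 60) - 46 ≡ 34. → (60, 34)

(60, 34)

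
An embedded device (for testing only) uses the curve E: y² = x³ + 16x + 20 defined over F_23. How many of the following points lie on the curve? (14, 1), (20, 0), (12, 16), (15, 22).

(14, 1): 1² ≡ 1, rhs ≡ 21 → off.
(20, 0): 0² ≡ 0, rhs ≡ 14 → off.
(12, 16): 16² ≡ 3, rhs ≡ 8 → off.
(15, 22): 22² ≡ 1, rhs ≡ 1 → on.

1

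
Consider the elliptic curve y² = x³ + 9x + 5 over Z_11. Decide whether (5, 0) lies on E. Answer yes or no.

y² = 0² ≡ 0; x³ + 9x + 5 = 175 ≡ 10 (mod 11). 0 ≠ 10.

no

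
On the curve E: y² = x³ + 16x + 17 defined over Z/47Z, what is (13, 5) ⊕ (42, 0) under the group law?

(13, 5) + (42, 0). λ = (0 - 5)/(42 - 13) ≡ 42/29 mod 47. 29⁻¹ ≡ 13 (mod 47), so λ ≡ 29.
  x = λ² - 13 - 42 = 841 - 55 ≡ 34; y = λ·(13 - 34) - 5 ≡ 44. → (34, 44)

(34, 44)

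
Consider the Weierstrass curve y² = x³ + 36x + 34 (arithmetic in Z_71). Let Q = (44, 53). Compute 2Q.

tangent at (44, 53): λ = (3·44² + 36)/(2·53) ≡ 22/35. 35⁻¹ ≡ 69 (mod 71), so λ ≡ 22·69 ≡ 27.
  x = λ² - 44 - 44 = 729 - 88 ≡ 2; y = λ·(44 - 2) - 53 ≡ 16. → (2, 16)

(2, 16)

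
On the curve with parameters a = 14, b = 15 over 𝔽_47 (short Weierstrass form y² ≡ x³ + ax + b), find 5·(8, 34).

(23, 7)

Write Q = (8, 34).
Repeated addition: build up to 5Q.
2Q: tangent at (8, 34): λ = (3·8² + 14)/(2·34) ≡ 18/21. 21⁻¹ ≡ 9 (mod 47), so λ ≡ 18·9 ≡ 21.
  x = λ² - 8 - 8 = 441 - 16 ≡ 2; y = λ·(8 - 2) - 34 ≡ 45. → (2, 45)
3Q: (2, 45) + (8, 34). λ = (34 - 45)/(8 - 2) ≡ 36/6 mod 47. 6⁻¹ ≡ 8 (mod 47), so λ ≡ 6.
  x = λ² - 2 - 8 = 36 - 10 ≡ 26; y = λ·(2 - 26) - 45 ≡ 46. → (26, 46)
4Q: (26, 46) + (8, 34). λ = (34 - 46)/(8 - 26) ≡ 35/29 mod 47. 29⁻¹ ≡ 13 (mod 47), so λ ≡ 32.
  x = λ² - 26 - 8 = 1024 - 34 ≡ 3; y = λ·(26 - 3) - 46 ≡ 32. → (3, 32)
5Q: (3, 32) + (8, 34). λ = (34 - 32)/(8 - 3) ≡ 2/5 mod 47. 5⁻¹ ≡ 19 (mod 47) since 5·19 = 95 ≡ 1, so λ ≡ 38.
  x = λ² - 3 - 8 = 1444 - 11 ≡ 23; y = λ·(3 - 23) - 32 ≡ 7. → (23, 7)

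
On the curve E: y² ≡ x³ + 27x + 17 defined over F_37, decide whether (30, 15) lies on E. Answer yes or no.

yes

y² = 15² ≡ 3; x³ + 27x + 17 = 27827 ≡ 3 (mod 37). 3 = 3.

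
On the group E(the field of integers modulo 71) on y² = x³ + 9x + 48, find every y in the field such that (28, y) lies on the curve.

x³ + 9x + 48 = 22252 ≡ 29 (mod 71).
Square roots of 29 mod 71: 10 and 61 (since 10² = 100 ≡ 29).

10, 61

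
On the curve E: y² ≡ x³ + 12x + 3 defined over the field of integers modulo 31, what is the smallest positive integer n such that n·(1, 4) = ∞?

2P: tangent at (1, 4): λ = (3·1² + 12)/(2·4) ≡ 15/8. 8⁻¹ ≡ 4 (mod 31) since 8·4 = 32 ≡ 1, so λ ≡ 15·4 ≡ 29.
  x = λ² - 1 - 1 = 841 - 2 ≡ 2; y = λ·(1 - 2) - 4 ≡ 29. → (2, 29)
3P: (2, 29) + (1, 4). λ = (4 - 29)/(1 - 2) ≡ 6/30 mod 31. 30⁻¹ ≡ 30 (mod 31), so λ ≡ 25.
  x = λ² - 2 - 1 = 625 - 3 ≡ 2; y = λ·(2 - 2) - 29 ≡ 2. → (2, 2)
4P: (2, 2) + (1, 4). λ = (4 - 2)/(1 - 2) ≡ 2/30 mod 31. 30⁻¹ ≡ 30 (mod 31) since 30·30 = 900 ≡ 1, so λ ≡ 29.
  x = λ² - 2 - 1 = 841 - 3 ≡ 1; y = λ·(2 - 1) - 2 ≡ 27. → (1, 27)
5P: (1, 27) + (1, 4): same x and y₁ ≡ -y₂, so the sum is ∞.
5P = ∞, so the order is 5.

5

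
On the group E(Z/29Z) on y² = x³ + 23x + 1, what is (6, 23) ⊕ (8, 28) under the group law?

(14, 15)

(6, 23) + (8, 28). λ = (28 - 23)/(8 - 6) ≡ 5/2 mod 29. 2⁻¹ ≡ 15 (mod 29), so λ ≡ 17.
  x = λ² - 6 - 8 = 289 - 14 ≡ 14; y = λ·(6 - 14) - 23 ≡ 15. → (14, 15)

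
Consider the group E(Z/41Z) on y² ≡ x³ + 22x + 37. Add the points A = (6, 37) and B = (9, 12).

(18, 22)

(6, 37) + (9, 12). λ = (12 - 37)/(9 - 6) ≡ 16/3 mod 41. 3⁻¹ ≡ 14 (mod 41), so λ ≡ 19.
  x = λ² - 6 - 9 = 361 - 15 ≡ 18; y = λ·(6 - 18) - 37 ≡ 22. → (18, 22)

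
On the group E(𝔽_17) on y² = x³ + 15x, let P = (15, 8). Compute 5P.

Double-and-add on 5 = (101)₂. Start with P = (15, 8) for the leading 1-bit.
double: tangent at (15, 8): λ = (3·15² + 15)/(2·8) ≡ 10/16. 16⁻¹ ≡ 16 (mod 17) since 16·16 = 256 ≡ 1, so λ ≡ 10·16 ≡ 7.
  x = λ² - 15 - 15 = 49 - 30 ≡ 2; y = λ·(15 - 2) - 8 ≡ 15. → (2, 15)
double: tangent at (2, 15): λ = (3·2² + 15)/(2·15) ≡ 10/13. 13⁻¹ ≡ 4 (mod 17) since 13·4 = 52 ≡ 1, so λ ≡ 10·4 ≡ 6.
  x = λ² - 2 - 2 = 36 - 4 ≡ 15; y = λ·(2 - 15) - 15 ≡ 9. → (15, 9)
add P: (15, 9) + (15, 8): same x and y₁ ≡ -y₂, so the sum is 𝒪.

O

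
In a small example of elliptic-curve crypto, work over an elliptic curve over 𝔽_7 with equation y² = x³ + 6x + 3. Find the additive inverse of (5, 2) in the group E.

-(5, 2) = (5, -2 mod 7) = (5, 5).

(5, 5)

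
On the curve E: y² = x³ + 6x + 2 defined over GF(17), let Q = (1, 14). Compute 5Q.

(5, 2)

Repeated addition: build up to 5Q.
2Q: tangent at (1, 14): λ = (3·1² + 6)/(2·14) ≡ 9/11. 11⁻¹ ≡ 14 (mod 17), so λ ≡ 9·14 ≡ 7.
  x = λ² - 1 - 1 = 49 - 2 ≡ 13; y = λ·(1 - 13) - 14 ≡ 4. → (13, 4)
3Q: (13, 4) + (1, 14). λ = (14 - 4)/(1 - 13) ≡ 10/5 mod 17. 5⁻¹ ≡ 7 (mod 17), so λ ≡ 2.
  x = λ² - 13 - 1 = 4 - 14 ≡ 7; y = λ·(13 - 7) - 4 ≡ 8. → (7, 8)
4Q: (7, 8) + (1, 14). λ = (14 - 8)/(1 - 7) ≡ 6/11 mod 17. 11⁻¹ ≡ 14 (mod 17) since 11·14 = 154 ≡ 1, so λ ≡ 16.
  x = λ² - 7 - 1 = 256 - 8 ≡ 10; y = λ·(7 - 10) - 8 ≡ 12. → (10, 12)
5Q: (10, 12) + (1, 14). λ = (14 - 12)/(1 - 10) ≡ 2/8 mod 17. 8⁻¹ ≡ 15 (mod 17), so λ ≡ 13.
  x = λ² - 10 - 1 = 169 - 11 ≡ 5; y = λ·(10 - 5) - 12 ≡ 2. → (5, 2)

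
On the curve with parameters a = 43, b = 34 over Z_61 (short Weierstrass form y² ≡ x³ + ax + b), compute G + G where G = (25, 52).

tangent at (25, 52): λ = (3·25² + 43)/(2·52) ≡ 27/43. 43⁻¹ ≡ 44 (mod 61), so λ ≡ 27·44 ≡ 29.
  x = λ² - 25 - 25 = 841 - 50 ≡ 59; y = λ·(25 - 59) - 52 ≡ 60. → (59, 60)

(59, 60)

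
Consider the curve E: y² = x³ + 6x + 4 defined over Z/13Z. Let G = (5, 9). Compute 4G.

(0, 11)

Double-and-add on 4 = (100)₂. Start with G = (5, 9) for the leading 1-bit.
double: tangent at (5, 9): λ = (3·5² + 6)/(2·9) ≡ 3/5. 5⁻¹ ≡ 8 (mod 13), so λ ≡ 3·8 ≡ 11.
  x = λ² - 5 - 5 = 121 - 10 ≡ 7; y = λ·(5 - 7) - 9 ≡ 8. → (7, 8)
double: tangent at (7, 8): λ = (3·7² + 6)/(2·8) ≡ 10/3. 3⁻¹ ≡ 9 (mod 13), so λ ≡ 10·9 ≡ 12.
  x = λ² - 7 - 7 = 144 - 14 ≡ 0; y = λ·(7 - 0) - 8 ≡ 11. → (0, 11)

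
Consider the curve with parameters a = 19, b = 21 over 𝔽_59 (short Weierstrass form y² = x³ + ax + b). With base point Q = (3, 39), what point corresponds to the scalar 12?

(8, 53)

Double-and-add on 12 = (1100)₂. Start with Q = (3, 39) for the leading 1-bit.
double: tangent at (3, 39): λ = (3·3² + 19)/(2·39) ≡ 46/19. 19⁻¹ ≡ 28 (mod 59), so λ ≡ 46·28 ≡ 49.
  x = λ² - 3 - 3 = 2401 - 6 ≡ 35; y = λ·(3 - 35) - 39 ≡ 45. → (35, 45)
add Q: (35, 45) + (3, 39). λ = (39 - 45)/(3 - 35) ≡ 53/27 mod 59. 27⁻¹ ≡ 35 (mod 59), so λ ≡ 26.
  x = λ² - 35 - 3 = 676 - 38 ≡ 48; y = λ·(35 - 48) - 45 ≡ 30. → (48, 30)
double: tangent at (48, 30): λ = (3·48² + 19)/(2·30) ≡ 28/1. 1⁻¹ ≡ 1 (mod 59) since 1·1 = 1 ≡ 1, so λ ≡ 28·1 ≡ 28.
  x = λ² - 48 - 48 = 784 - 96 ≡ 39; y = λ·(48 - 39) - 30 ≡ 45. → (39, 45)
double: tangent at (39, 45): λ = (3·39² + 19)/(2·45) ≡ 39/31. 31⁻¹ ≡ 40 (mod 59), so λ ≡ 39·40 ≡ 26.
  x = λ² - 39 - 39 = 676 - 78 ≡ 8; y = λ·(39 - 8) - 45 ≡ 53. → (8, 53)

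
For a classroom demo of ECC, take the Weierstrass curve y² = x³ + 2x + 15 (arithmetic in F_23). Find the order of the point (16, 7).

8

2P: tangent at (16, 7): λ = (3·16² + 2)/(2·7) ≡ 11/14. 14⁻¹ ≡ 5 (mod 23) since 14·5 = 70 ≡ 1, so λ ≡ 11·5 ≡ 9.
  x = λ² - 16 - 16 = 81 - 32 ≡ 3; y = λ·(16 - 3) - 7 ≡ 18. → (3, 18)
3P: (3, 18) + (16, 7). λ = (7 - 18)/(16 - 3) ≡ 12/13 mod 23. 13⁻¹ ≡ 16 (mod 23) since 13·16 = 208 ≡ 1, so λ ≡ 8.
  x = λ² - 3 - 16 = 64 - 19 ≡ 22; y = λ·(3 - 22) - 18 ≡ 14. → (22, 14)
4P: (22, 14) + (16, 7). λ = (7 - 14)/(16 - 22) ≡ 16/17 mod 23. 17⁻¹ ≡ 19 (mod 23), so λ ≡ 5.
  x = λ² - 22 - 16 = 25 - 38 ≡ 10; y = λ·(22 - 10) - 14 ≡ 0. → (10, 0)
5P: (10, 0) + (16, 7). λ = (7 - 0)/(16 - 10) ≡ 7/6 mod 23. 6⁻¹ ≡ 4 (mod 23) since 6·4 = 24 ≡ 1, so λ ≡ 5.
  x = λ² - 10 - 16 = 25 - 26 ≡ 22; y = λ·(10 - 22) - 0 ≡ 9. → (22, 9)
6P: (22, 9) + (16, 7). λ = (7 - 9)/(16 - 22) ≡ 21/17 mod 23. 17⁻¹ ≡ 19 (mod 23), so λ ≡ 8.
  x = λ² - 22 - 16 = 64 - 38 ≡ 3; y = λ·(22 - 3) - 9 ≡ 5. → (3, 5)
7P: (3, 5) + (16, 7). λ = (7 - 5)/(16 - 3) ≡ 2/13 mod 23. 13⁻¹ ≡ 16 (mod 23), so λ ≡ 9.
  x = λ² - 3 - 16 = 81 - 19 ≡ 16; y = λ·(3 - 16) - 5 ≡ 16. → (16, 16)
8P: (16, 16) + (16, 7): same x and y₁ ≡ -y₂, so the sum is the point at infinity.
8P = the point at infinity, so the order is 8.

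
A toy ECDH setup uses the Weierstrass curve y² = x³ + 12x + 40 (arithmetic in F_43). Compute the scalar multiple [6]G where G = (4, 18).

Repeated addition: build up to 6G.
2G: tangent at (4, 18): λ = (3·4² + 12)/(2·18) ≡ 17/36. 36⁻¹ ≡ 6 (mod 43) since 36·6 = 216 ≡ 1, so λ ≡ 17·6 ≡ 16.
  x = λ² - 4 - 4 = 256 - 8 ≡ 33; y = λ·(4 - 33) - 18 ≡ 34. → (33, 34)
3G: (33, 34) + (4, 18). λ = (18 - 34)/(4 - 33) ≡ 27/14 mod 43. 14⁻¹ ≡ 40 (mod 43) since 14·40 = 560 ≡ 1, so λ ≡ 5.
  x = λ² - 33 - 4 = 25 - 37 ≡ 31; y = λ·(33 - 31) - 34 ≡ 19. → (31, 19)
4G: (31, 19) + (4, 18). λ = (18 - 19)/(4 - 31) ≡ 42/16 mod 43. 16⁻¹ ≡ 35 (mod 43), so λ ≡ 8.
  x = λ² - 31 - 4 = 64 - 35 ≡ 29; y = λ·(31 - 29) - 19 ≡ 40. → (29, 40)
5G: (29, 40) + (4, 18). λ = (18 - 40)/(4 - 29) ≡ 21/18 mod 43. 18⁻¹ ≡ 12 (mod 43), so λ ≡ 37.
  x = λ² - 29 - 4 = 1369 - 33 ≡ 3; y = λ·(29 - 3) - 40 ≡ 19. → (3, 19)
6G: (3, 19) + (4, 18). λ = (18 - 19)/(4 - 3) ≡ 42/1 mod 43. 1⁻¹ ≡ 1 (mod 43), so λ ≡ 42.
  x = λ² - 3 - 4 = 1764 - 7 ≡ 37; y = λ·(3 - 37) - 19 ≡ 15. → (37, 15)

(37, 15)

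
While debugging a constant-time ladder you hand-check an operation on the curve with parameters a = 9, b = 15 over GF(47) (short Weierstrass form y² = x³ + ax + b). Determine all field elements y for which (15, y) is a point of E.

0

x³ + 9x + 15 = 3525 ≡ 0 (mod 47).
Only y = 0 satisfies y² ≡ 0.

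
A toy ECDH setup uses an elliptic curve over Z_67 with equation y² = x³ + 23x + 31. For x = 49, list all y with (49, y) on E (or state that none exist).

4, 63

x³ + 23x + 31 = 118807 ≡ 16 (mod 67).
Square roots of 16 mod 67: 4 and 63 (since 4² = 16 ≡ 16).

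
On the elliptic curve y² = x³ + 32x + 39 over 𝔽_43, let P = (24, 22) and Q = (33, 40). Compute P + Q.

(33, 3)

(24, 22) + (33, 40). λ = (40 - 22)/(33 - 24) ≡ 18/9 mod 43. 9⁻¹ ≡ 24 (mod 43), so λ ≡ 2.
  x = λ² - 24 - 33 = 4 - 57 ≡ 33; y = λ·(24 - 33) - 22 ≡ 3. → (33, 3)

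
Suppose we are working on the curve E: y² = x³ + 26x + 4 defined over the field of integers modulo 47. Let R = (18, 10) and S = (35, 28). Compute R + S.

(0, 45)

(18, 10) + (35, 28). λ = (28 - 10)/(35 - 18) ≡ 18/17 mod 47. 17⁻¹ ≡ 36 (mod 47), so λ ≡ 37.
  x = λ² - 18 - 35 = 1369 - 53 ≡ 0; y = λ·(18 - 0) - 10 ≡ 45. → (0, 45)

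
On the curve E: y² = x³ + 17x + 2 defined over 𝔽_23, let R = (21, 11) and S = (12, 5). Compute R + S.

(21, 11) + (12, 5). λ = (5 - 11)/(12 - 21) ≡ 17/14 mod 23. 14⁻¹ ≡ 5 (mod 23), so λ ≡ 16.
  x = λ² - 21 - 12 = 256 - 33 ≡ 16; y = λ·(21 - 16) - 11 ≡ 0. → (16, 0)

(16, 0)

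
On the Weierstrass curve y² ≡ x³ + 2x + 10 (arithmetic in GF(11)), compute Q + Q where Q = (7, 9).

tangent at (7, 9): λ = (3·7² + 2)/(2·9) ≡ 6/7. 7⁻¹ ≡ 8 (mod 11) since 7·8 = 56 ≡ 1, so λ ≡ 6·8 ≡ 4.
  x = λ² - 7 - 7 = 16 - 14 ≡ 2; y = λ·(7 - 2) - 9 ≡ 0. → (2, 0)

(2, 0)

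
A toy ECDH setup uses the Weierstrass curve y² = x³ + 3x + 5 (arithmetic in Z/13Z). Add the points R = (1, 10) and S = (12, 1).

(4, 9)

(1, 10) + (12, 1). λ = (1 - 10)/(12 - 1) ≡ 4/11 mod 13. 11⁻¹ ≡ 6 (mod 13) since 11·6 = 66 ≡ 1, so λ ≡ 11.
  x = λ² - 1 - 12 = 121 - 13 ≡ 4; y = λ·(1 - 4) - 10 ≡ 9. → (4, 9)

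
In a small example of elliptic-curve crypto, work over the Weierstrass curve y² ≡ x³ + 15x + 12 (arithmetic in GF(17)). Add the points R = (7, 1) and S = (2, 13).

(9, 14)

(7, 1) + (2, 13). λ = (13 - 1)/(2 - 7) ≡ 12/12 mod 17. 12⁻¹ ≡ 10 (mod 17), so λ ≡ 1.
  x = λ² - 7 - 2 = 1 - 9 ≡ 9; y = λ·(7 - 9) - 1 ≡ 14. → (9, 14)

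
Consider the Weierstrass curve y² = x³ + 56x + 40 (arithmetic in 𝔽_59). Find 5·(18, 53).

(32, 47)

Write P = (18, 53).
Repeated addition: build up to 5P.
2P: tangent at (18, 53): λ = (3·18² + 56)/(2·53) ≡ 25/47. 47⁻¹ ≡ 54 (mod 59), so λ ≡ 25·54 ≡ 52.
  x = λ² - 18 - 18 = 2704 - 36 ≡ 13; y = λ·(18 - 13) - 53 ≡ 30. → (13, 30)
3P: (13, 30) + (18, 53). λ = (53 - 30)/(18 - 13) ≡ 23/5 mod 59. 5⁻¹ ≡ 12 (mod 59) since 5·12 = 60 ≡ 1, so λ ≡ 40.
  x = λ² - 13 - 18 = 1600 - 31 ≡ 35; y = λ·(13 - 35) - 30 ≡ 34. → (35, 34)
4P: (35, 34) + (18, 53). λ = (53 - 34)/(18 - 35) ≡ 19/42 mod 59. 42⁻¹ ≡ 52 (mod 59) since 42·52 = 2184 ≡ 1, so λ ≡ 44.
  x = λ² - 35 - 18 = 1936 - 53 ≡ 54; y = λ·(35 - 54) - 34 ≡ 15. → (54, 15)
5P: (54, 15) + (18, 53). λ = (53 - 15)/(18 - 54) ≡ 38/23 mod 59. 23⁻¹ ≡ 18 (mod 59) since 23·18 = 414 ≡ 1, so λ ≡ 35.
  x = λ² - 54 - 18 = 1225 - 72 ≡ 32; y = λ·(54 - 32) - 15 ≡ 47. → (32, 47)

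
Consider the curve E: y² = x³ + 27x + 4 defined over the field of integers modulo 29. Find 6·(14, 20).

Write P = (14, 20).
Repeated addition: build up to 6P.
2P: tangent at (14, 20): λ = (3·14² + 27)/(2·20) ≡ 6/11. 11⁻¹ ≡ 8 (mod 29), so λ ≡ 6·8 ≡ 19.
  x = λ² - 14 - 14 = 361 - 28 ≡ 14; y = λ·(14 - 14) - 20 ≡ 9. → (14, 9)
3P: (14, 9) + (14, 20): same x and y₁ ≡ -y₂, so the sum is 𝒪.
4P: 𝒪 + (14, 20) = (14, 20) (identity).
5P: tangent at (14, 20): λ = (3·14² + 27)/(2·20) ≡ 6/11. 11⁻¹ ≡ 8 (mod 29) since 11·8 = 88 ≡ 1, so λ ≡ 6·8 ≡ 19.
  x = λ² - 14 - 14 = 361 - 28 ≡ 14; y = λ·(14 - 14) - 20 ≡ 9. → (14, 9)
6P: (14, 9) + (14, 20): same x and y₁ ≡ -y₂, so the sum is 𝒪.

O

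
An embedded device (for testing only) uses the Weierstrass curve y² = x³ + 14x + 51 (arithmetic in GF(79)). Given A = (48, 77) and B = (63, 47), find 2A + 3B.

First 2A:
Repeated addition: build up to 2A.
2A: tangent at (48, 77): λ = (3·48² + 14)/(2·77) ≡ 53/75. 75⁻¹ ≡ 59 (mod 79) since 75·59 = 4425 ≡ 1, so λ ≡ 53·59 ≡ 46.
  x = λ² - 48 - 48 = 2116 - 96 ≡ 45; y = λ·(48 - 45) - 77 ≡ 61. → (45, 61)
2A = (45, 61).
Next 3B:
Repeated addition: build up to 3B.
2B: tangent at (63, 47): λ = (3·63² + 14)/(2·47) ≡ 71/15. 15⁻¹ ≡ 58 (mod 79) since 15·58 = 870 ≡ 1, so λ ≡ 71·58 ≡ 10.
  x = λ² - 63 - 63 = 100 - 126 ≡ 53; y = λ·(63 - 53) - 47 ≡ 53. → (53, 53)
3B: (53, 53) + (63, 47). λ = (47 - 53)/(63 - 53) ≡ 73/10 mod 79. 10⁻¹ ≡ 8 (mod 79) since 10·8 = 80 ≡ 1, so λ ≡ 31.
  x = λ² - 53 - 63 = 961 - 116 ≡ 55; y = λ·(53 - 55) - 53 ≡ 43. → (55, 43)
3B = (55, 43).
Finally 2A + 3B:
(45, 61) + (55, 43). λ = (43 - 61)/(55 - 45) ≡ 61/10 mod 79. 10⁻¹ ≡ 8 (mod 79), so λ ≡ 14.
  x = λ² - 45 - 55 = 196 - 100 ≡ 17; y = λ·(45 - 17) - 61 ≡ 15. → (17, 15)

(17, 15)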